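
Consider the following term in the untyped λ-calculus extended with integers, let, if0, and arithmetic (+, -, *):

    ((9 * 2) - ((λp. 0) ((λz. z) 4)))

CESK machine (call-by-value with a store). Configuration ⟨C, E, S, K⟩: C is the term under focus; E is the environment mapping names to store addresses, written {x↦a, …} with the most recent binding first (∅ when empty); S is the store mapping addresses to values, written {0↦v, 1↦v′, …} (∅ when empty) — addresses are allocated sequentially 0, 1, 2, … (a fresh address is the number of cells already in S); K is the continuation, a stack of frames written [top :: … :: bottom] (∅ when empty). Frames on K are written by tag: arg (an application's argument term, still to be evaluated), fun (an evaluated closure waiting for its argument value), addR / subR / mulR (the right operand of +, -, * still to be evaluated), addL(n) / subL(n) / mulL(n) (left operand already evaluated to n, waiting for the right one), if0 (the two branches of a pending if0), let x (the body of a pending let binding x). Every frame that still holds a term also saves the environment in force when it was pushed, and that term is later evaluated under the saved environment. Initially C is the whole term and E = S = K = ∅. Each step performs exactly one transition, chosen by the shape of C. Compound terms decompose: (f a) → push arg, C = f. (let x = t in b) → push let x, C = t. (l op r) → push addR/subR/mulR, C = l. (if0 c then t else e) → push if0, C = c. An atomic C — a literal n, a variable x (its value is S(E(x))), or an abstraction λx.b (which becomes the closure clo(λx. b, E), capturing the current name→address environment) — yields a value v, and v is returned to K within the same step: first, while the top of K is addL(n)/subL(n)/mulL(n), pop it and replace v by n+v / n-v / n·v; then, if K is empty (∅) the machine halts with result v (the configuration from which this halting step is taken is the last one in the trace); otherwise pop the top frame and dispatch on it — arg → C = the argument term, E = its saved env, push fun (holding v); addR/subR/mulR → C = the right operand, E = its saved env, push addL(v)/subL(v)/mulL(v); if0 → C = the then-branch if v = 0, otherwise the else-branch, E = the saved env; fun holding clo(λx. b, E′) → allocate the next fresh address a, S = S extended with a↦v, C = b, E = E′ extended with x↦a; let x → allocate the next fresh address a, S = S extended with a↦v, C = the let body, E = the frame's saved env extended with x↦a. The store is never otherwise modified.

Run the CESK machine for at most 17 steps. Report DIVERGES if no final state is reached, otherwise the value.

step 0: ⟨C=((9 * 2) - ((λp. 0) ((λz. z) 4))); E=∅; S=∅; K=∅⟩
step 1: ⟨C=(9 * 2); E=∅; S=∅; K=[subR]⟩
step 2: ⟨C=9; E=∅; S=∅; K=[mulR :: subR]⟩
step 3: ⟨C=2; E=∅; S=∅; K=[mulL(9) :: subR]⟩
step 4: ⟨C=((λp. 0) ((λz. z) 4)); E=∅; S=∅; K=[subL(18)]⟩
step 5: ⟨C=(λp. 0); E=∅; S=∅; K=[arg :: subL(18)]⟩
step 6: ⟨C=((λz. z) 4); E=∅; S=∅; K=[fun :: subL(18)]⟩
step 7: ⟨C=(λz. z); E=∅; S=∅; K=[arg :: fun :: subL(18)]⟩
step 8: ⟨C=4; E=∅; S=∅; K=[fun :: fun :: subL(18)]⟩
step 9: ⟨C=z; E={z↦0}; S={0↦4}; K=[fun :: subL(18)]⟩
step 10: ⟨C=0; E={p↦1}; S={0↦4, 1↦4}; K=[subL(18)]⟩
→ final value 18

Answer: 18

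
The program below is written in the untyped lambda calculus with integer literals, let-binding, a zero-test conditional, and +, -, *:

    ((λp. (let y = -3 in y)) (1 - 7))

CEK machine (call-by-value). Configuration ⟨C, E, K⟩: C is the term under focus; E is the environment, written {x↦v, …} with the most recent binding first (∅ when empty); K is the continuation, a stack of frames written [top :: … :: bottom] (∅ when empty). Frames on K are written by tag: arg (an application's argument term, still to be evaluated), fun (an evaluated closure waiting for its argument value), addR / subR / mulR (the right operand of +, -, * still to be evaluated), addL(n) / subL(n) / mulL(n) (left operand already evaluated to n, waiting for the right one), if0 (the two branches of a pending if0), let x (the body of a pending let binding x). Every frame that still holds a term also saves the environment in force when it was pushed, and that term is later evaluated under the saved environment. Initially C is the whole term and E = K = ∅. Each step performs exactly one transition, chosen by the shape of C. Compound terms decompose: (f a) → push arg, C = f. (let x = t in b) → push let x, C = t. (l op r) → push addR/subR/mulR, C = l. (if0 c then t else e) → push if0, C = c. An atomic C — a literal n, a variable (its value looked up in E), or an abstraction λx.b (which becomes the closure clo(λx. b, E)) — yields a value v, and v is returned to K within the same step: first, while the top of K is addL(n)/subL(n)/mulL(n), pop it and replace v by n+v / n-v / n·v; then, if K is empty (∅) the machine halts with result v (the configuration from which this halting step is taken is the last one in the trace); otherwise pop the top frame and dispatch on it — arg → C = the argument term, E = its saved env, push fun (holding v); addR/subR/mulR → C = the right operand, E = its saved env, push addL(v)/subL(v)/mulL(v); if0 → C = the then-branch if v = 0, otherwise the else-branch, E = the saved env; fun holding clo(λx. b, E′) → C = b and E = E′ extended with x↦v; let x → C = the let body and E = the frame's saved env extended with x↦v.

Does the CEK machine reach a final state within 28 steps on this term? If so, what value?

Answer: -3

Derivation:
t=0: [C=((λp. (let y = -3 in y)) (1 - 7)) | E=∅ | K=∅]
t=1: [C=(λp. (let y = -3 in y)) | E=∅ | K=[arg]]
t=2: [C=(1 - 7) | E=∅ | K=[fun]]
t=3: [C=1 | E=∅ | K=[subR :: fun]]
t=4: [C=7 | E=∅ | K=[subL(1) :: fun]]
t=5: [C=(let y = -3 in y) | E={p↦-6} | K=∅]
t=6: [C=-3 | E={p↦-6} | K=[let y]]
t=7: [C=y | E={y↦-3, p↦-6} | K=∅]
→ final value -3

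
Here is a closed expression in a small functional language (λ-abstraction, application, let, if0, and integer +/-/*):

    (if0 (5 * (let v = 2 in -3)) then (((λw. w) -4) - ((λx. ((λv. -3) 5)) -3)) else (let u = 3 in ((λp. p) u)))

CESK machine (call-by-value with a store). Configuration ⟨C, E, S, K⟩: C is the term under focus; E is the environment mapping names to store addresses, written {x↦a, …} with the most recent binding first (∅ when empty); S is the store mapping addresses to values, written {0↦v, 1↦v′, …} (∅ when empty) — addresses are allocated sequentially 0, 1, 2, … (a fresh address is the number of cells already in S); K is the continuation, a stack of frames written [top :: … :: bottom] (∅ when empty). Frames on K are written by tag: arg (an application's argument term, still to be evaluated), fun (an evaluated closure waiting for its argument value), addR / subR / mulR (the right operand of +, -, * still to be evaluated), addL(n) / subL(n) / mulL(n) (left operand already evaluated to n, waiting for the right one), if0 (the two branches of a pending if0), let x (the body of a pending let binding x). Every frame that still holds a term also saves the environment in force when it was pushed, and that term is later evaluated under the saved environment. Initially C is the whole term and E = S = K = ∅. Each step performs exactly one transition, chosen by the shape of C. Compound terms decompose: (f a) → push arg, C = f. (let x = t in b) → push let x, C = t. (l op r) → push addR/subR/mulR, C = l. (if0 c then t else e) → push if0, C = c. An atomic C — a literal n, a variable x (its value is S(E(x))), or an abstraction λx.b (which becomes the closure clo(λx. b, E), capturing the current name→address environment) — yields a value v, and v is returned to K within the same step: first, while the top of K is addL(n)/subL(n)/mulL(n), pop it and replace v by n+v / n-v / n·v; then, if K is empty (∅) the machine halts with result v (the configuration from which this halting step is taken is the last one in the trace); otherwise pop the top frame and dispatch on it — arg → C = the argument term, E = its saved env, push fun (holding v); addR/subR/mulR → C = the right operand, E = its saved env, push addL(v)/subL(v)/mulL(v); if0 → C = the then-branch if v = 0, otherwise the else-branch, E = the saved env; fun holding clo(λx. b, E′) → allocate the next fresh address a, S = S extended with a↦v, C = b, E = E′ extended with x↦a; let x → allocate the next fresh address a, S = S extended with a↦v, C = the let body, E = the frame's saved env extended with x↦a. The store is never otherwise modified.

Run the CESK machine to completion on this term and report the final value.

[0] ⟨C=(if0 (5 * (let v = 2 in -3)) then (((λw. w) -4) - ((λx. ((λv. -3) 5)) -3)) else (let u = 3 in ((λp. p) u))); E=∅; S=∅; K=∅⟩
[1] ⟨C=(5 * (let v = 2 in -3)); E=∅; S=∅; K=[if0]⟩
[2] ⟨C=5; E=∅; S=∅; K=[mulR :: if0]⟩
[3] ⟨C=(let v = 2 in -3); E=∅; S=∅; K=[mulL(5) :: if0]⟩
[4] ⟨C=2; E=∅; S=∅; K=[let v :: mulL(5) :: if0]⟩
[5] ⟨C=-3; E={v↦0}; S={0↦2}; K=[mulL(5) :: if0]⟩
[6] ⟨C=(let u = 3 in ((λp. p) u)); E=∅; S={0↦2}; K=∅⟩
[7] ⟨C=3; E=∅; S={0↦2}; K=[let u]⟩
[8] ⟨C=((λp. p) u); E={u↦1}; S={0↦2, 1↦3}; K=∅⟩
[9] ⟨C=(λp. p); E={u↦1}; S={0↦2, 1↦3}; K=[arg]⟩
[10] ⟨C=u; E={u↦1}; S={0↦2, 1↦3}; K=[fun]⟩
[11] ⟨C=p; E={p↦2, u↦1}; S={0↦2, 1↦3, 2↦3}; K=∅⟩
→ final value 3

Answer: 3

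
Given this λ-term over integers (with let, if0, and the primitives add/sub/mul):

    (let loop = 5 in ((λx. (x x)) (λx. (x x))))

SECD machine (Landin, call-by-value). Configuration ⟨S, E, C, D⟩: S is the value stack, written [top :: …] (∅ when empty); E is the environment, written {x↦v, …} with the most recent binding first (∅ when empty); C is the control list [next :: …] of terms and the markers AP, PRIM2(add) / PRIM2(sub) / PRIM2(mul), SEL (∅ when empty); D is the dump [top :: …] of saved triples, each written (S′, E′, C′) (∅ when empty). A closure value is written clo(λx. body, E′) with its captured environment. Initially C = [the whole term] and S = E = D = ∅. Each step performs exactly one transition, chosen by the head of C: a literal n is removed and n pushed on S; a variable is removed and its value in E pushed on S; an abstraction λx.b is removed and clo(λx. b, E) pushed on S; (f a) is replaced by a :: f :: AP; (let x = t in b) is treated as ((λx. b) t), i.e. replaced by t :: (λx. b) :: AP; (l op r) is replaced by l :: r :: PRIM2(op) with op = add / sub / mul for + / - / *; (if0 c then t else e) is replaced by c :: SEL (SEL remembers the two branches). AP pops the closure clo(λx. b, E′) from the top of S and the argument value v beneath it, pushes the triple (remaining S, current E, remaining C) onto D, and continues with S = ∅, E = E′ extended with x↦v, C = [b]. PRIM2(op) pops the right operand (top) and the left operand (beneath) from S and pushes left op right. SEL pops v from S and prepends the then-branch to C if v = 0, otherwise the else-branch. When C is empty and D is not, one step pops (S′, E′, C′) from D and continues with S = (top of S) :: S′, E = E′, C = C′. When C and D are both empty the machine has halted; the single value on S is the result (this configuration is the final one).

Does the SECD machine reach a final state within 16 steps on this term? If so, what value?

Answer: DIVERGES (no final state within 16 steps)

Execution trace:
t=0: <S=∅, E=∅, C=[(let loop = 5 in ((λx. (x x)) (λx. (x x))))], D=∅>
t=1: <S=∅, E=∅, C=[5 :: (λloop. ((λx. (x x)) (λx. (x x)))) :: AP], D=∅>
t=2: <S=[5], E=∅, C=[(λloop. ((λx. (x x)) (λx. (x x)))) :: AP], D=∅>
t=3: <S=[clo(λloop. ((λx. (x x)) (λx. (x x))), ∅) :: 5], E=∅, C=[AP], D=∅>
t=4: <S=∅, E={loop↦5}, C=[((λx. (x x)) (λx. (x x)))], D=[(∅, ∅, ∅)]>
t=5: <S=∅, E={loop↦5}, C=[(λx. (x x)) :: (λx. (x x)) :: AP], D=[(∅, ∅, ∅)]>
t=6: <S=[clo(λx. (x x), {loop↦5})], E={loop↦5}, C=[(λx. (x x)) :: AP], D=[(∅, ∅, ∅)]>
t=7: <S=[clo(λx. (x x), {loop↦5}) :: clo(λx. (x x), {loop↦5})], E={loop↦5}, C=[AP], D=[(∅, ∅, ∅)]>
t=8: <S=∅, E={x↦clo(λx. (x x), {loop↦5}), loop↦5}, C=[(x x)], D=[(∅, {loop↦5}, ∅) :: (∅, ∅, ∅)]>
t=9: <S=∅, E={x↦clo(λx. (x x), {loop↦5}), loop↦5}, C=[x :: x :: AP], D=[(∅, {loop↦5}, ∅) :: (∅, ∅, ∅)]>
t=10: <S=[clo(λx. (x x), {loop↦5})], E={x↦clo(λx. (x x), {loop↦5}), loop↦5}, C=[x :: AP], D=[(∅, {loop↦5}, ∅) :: (∅, ∅, ∅)]>
t=11: <S=[clo(λx. (x x), {loop↦5}) :: clo(λx. (x x), {loop↦5})], E={x↦clo(λx. (x x), {loop↦5}), loop↦5}, C=[AP], D=[(∅, {loop↦5}, ∅) :: (∅, ∅, ∅)]>
t=12: <S=∅, E={x↦clo(λx. (x x), {loop↦5}), loop↦5}, C=[(x x)], D=[(∅, {x↦clo(λx. (x x), {loop↦5}), loop↦5}, ∅) :: (∅, {loop↦5}, ∅) :: (∅, ∅, ∅)]>
t=13: <S=∅, E={x↦clo(λx. (x x), {loop↦5}), loop↦5}, C=[x :: x :: AP], D=[(∅, {x↦clo(λx. (x x), {loop↦5}), loop↦5}, ∅) :: (∅, {loop↦5}, ∅) :: (∅, ∅, ∅)]>
t=14: <S=[clo(λx. (x x), {loop↦5})], E={x↦clo(λx. (x x), {loop↦5}), loop↦5}, C=[x :: AP], D=[(∅, {x↦clo(λx. (x x), {loop↦5}), loop↦5}, ∅) :: (∅, {loop↦5}, ∅) :: (∅, ∅, ∅)]>
t=15: <S=[clo(λx. (x x), {loop↦5}) :: clo(λx. (x x), {loop↦5})], E={x↦clo(λx. (x x), {loop↦5}), loop↦5}, C=[AP], D=[(∅, {x↦clo(λx. (x x), {loop↦5}), loop↦5}, ∅) :: (∅, {loop↦5}, ∅) :: (∅, ∅, ∅)]>
t=16: <S=∅, E={x↦clo(λx. (x x), {loop↦5}), loop↦5}, C=[(x x)], D=[(∅, {x↦clo(λx. (x x), {loop↦5}), loop↦5}, ∅) :: (∅, {x↦clo(λx. (x x), {loop↦5}), loop↦5}, ∅) :: (∅, {loop↦5}, ∅) :: (∅, ∅, ∅)]>
→ 16 transitions taken and the configuration is still not final: no result within 16 steps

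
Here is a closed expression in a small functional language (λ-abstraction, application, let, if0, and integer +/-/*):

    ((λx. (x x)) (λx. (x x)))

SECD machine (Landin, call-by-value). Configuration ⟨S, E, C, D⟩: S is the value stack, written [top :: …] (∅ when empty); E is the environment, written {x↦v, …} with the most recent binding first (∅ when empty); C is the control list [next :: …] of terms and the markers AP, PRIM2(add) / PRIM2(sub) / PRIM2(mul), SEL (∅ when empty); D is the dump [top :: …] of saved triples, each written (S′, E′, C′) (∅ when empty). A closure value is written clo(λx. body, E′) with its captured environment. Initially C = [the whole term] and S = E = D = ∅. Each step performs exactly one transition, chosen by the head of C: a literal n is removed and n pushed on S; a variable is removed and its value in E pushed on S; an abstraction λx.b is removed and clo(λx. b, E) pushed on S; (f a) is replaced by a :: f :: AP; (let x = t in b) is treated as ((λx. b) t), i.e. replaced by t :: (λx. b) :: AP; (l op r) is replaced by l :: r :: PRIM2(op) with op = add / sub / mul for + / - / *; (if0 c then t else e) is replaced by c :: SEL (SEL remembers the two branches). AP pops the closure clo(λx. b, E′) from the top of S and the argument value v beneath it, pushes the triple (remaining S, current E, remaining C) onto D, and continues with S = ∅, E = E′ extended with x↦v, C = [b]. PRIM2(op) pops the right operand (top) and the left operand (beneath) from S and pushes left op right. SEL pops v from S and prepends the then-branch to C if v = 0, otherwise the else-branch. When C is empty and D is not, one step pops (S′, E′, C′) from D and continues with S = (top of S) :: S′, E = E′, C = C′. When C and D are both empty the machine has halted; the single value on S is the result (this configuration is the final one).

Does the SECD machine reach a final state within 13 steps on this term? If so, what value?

Answer: DIVERGES (no final state within 13 steps)

Execution trace:
step 0: [S=∅ | E=∅ | C=[((λx. (x x)) (λx. (x x)))] | D=∅]
step 1: [S=∅ | E=∅ | C=[(λx. (x x)) :: (λx. (x x)) :: AP] | D=∅]
step 2: [S=[clo(λx. (x x), ∅)] | E=∅ | C=[(λx. (x x)) :: AP] | D=∅]
step 3: [S=[clo(λx. (x x), ∅) :: clo(λx. (x x), ∅)] | E=∅ | C=[AP] | D=∅]
step 4: [S=∅ | E={x↦clo(λx. (x x), ∅)} | C=[(x x)] | D=[(∅, ∅, ∅)]]
step 5: [S=∅ | E={x↦clo(λx. (x x), ∅)} | C=[x :: x :: AP] | D=[(∅, ∅, ∅)]]
step 6: [S=[clo(λx. (x x), ∅)] | E={x↦clo(λx. (x x), ∅)} | C=[x :: AP] | D=[(∅, ∅, ∅)]]
step 7: [S=[clo(λx. (x x), ∅) :: clo(λx. (x x), ∅)] | E={x↦clo(λx. (x x), ∅)} | C=[AP] | D=[(∅, ∅, ∅)]]
step 8: [S=∅ | E={x↦clo(λx. (x x), ∅)} | C=[(x x)] | D=[(∅, {x↦clo(λx. (x x), ∅)}, ∅) :: (∅, ∅, ∅)]]
step 9: [S=∅ | E={x↦clo(λx. (x x), ∅)} | C=[x :: x :: AP] | D=[(∅, {x↦clo(λx. (x x), ∅)}, ∅) :: (∅, ∅, ∅)]]
step 10: [S=[clo(λx. (x x), ∅)] | E={x↦clo(λx. (x x), ∅)} | C=[x :: AP] | D=[(∅, {x↦clo(λx. (x x), ∅)}, ∅) :: (∅, ∅, ∅)]]
step 11: [S=[clo(λx. (x x), ∅) :: clo(λx. (x x), ∅)] | E={x↦clo(λx. (x x), ∅)} | C=[AP] | D=[(∅, {x↦clo(λx. (x x), ∅)}, ∅) :: (∅, ∅, ∅)]]
step 12: [S=∅ | E={x↦clo(λx. (x x), ∅)} | C=[(x x)] | D=[(∅, {x↦clo(λx. (x x), ∅)}, ∅) :: (∅, {x↦clo(λx. (x x), ∅)}, ∅) :: (∅, ∅, ∅)]]
step 13: [S=∅ | E={x↦clo(λx. (x x), ∅)} | C=[x :: x :: AP] | D=[(∅, {x↦clo(λx. (x x), ∅)}, ∅) :: (∅, {x↦clo(λx. (x x), ∅)}, ∅) :: (∅, ∅, ∅)]]
→ 13 transitions taken and the configuration is still not final: no result within 13 steps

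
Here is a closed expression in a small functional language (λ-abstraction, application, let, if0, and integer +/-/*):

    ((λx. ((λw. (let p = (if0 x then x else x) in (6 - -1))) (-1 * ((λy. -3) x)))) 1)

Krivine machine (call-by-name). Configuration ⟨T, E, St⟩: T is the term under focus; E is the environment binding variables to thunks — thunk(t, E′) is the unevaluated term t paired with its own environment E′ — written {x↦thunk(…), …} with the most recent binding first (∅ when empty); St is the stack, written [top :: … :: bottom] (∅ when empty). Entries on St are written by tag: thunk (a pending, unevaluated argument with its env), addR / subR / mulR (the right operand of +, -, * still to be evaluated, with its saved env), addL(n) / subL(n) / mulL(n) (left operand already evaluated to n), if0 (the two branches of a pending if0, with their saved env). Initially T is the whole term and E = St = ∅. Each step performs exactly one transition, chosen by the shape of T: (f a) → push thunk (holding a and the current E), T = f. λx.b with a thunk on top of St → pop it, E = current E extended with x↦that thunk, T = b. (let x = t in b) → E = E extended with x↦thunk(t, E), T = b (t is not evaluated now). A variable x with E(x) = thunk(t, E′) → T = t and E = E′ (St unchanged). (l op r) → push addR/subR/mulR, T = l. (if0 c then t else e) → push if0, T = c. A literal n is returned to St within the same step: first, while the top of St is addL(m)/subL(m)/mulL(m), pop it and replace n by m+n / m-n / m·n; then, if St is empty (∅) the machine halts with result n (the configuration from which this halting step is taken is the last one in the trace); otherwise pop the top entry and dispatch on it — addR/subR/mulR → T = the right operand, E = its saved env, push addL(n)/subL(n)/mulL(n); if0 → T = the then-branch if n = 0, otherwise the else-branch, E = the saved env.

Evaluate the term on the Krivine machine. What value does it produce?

0. [T=((λx. ((λw. (let p = (if0 x then x else x) in (6 - -1))) (-1 * ((λy. -3) x)))) 1) | E=∅ | St=∅]
1. [T=(λx. ((λw. (let p = (if0 x then x else x) in (6 - -1))) (-1 * ((λy. -3) x)))) | E=∅ | St=[thunk]]
2. [T=((λw. (let p = (if0 x then x else x) in (6 - -1))) (-1 * ((λy. -3) x))) | E={x↦thunk(1, ∅)} | St=∅]
3. [T=(λw. (let p = (if0 x then x else x) in (6 - -1))) | E={x↦thunk(1, ∅)} | St=[thunk]]
4. [T=(let p = (if0 x then x else x) in (6 - -1)) | E={w↦thunk((-1 * ((λy. -3) x)), {x↦thunk(1, ∅)}), x↦thunk(1, ∅)} | St=∅]
5. [T=(6 - -1) | E={p↦thunk((if0 x then x else x), {w↦thunk((-1 * ((λy. -3) x)), {x↦thunk(1, ∅)}), x↦thunk(1, ∅)}), w↦thunk((-1 * ((λy. -3) x)), {x↦thunk(1, ∅)}), x↦thunk(1, ∅)} | St=∅]
6. [T=6 | E={p↦thunk((if0 x then x else x), {w↦thunk((-1 * ((λy. -3) x)), {x↦thunk(1, ∅)}), x↦thunk(1, ∅)}), w↦thunk((-1 * ((λy. -3) x)), {x↦thunk(1, ∅)}), x↦thunk(1, ∅)} | St=[subR]]
7. [T=-1 | E={p↦thunk((if0 x then x else x), {w↦thunk((-1 * ((λy. -3) x)), {x↦thunk(1, ∅)}), x↦thunk(1, ∅)}), w↦thunk((-1 * ((λy. -3) x)), {x↦thunk(1, ∅)}), x↦thunk(1, ∅)} | St=[subL(6)]]
→ final value 7

Answer: 7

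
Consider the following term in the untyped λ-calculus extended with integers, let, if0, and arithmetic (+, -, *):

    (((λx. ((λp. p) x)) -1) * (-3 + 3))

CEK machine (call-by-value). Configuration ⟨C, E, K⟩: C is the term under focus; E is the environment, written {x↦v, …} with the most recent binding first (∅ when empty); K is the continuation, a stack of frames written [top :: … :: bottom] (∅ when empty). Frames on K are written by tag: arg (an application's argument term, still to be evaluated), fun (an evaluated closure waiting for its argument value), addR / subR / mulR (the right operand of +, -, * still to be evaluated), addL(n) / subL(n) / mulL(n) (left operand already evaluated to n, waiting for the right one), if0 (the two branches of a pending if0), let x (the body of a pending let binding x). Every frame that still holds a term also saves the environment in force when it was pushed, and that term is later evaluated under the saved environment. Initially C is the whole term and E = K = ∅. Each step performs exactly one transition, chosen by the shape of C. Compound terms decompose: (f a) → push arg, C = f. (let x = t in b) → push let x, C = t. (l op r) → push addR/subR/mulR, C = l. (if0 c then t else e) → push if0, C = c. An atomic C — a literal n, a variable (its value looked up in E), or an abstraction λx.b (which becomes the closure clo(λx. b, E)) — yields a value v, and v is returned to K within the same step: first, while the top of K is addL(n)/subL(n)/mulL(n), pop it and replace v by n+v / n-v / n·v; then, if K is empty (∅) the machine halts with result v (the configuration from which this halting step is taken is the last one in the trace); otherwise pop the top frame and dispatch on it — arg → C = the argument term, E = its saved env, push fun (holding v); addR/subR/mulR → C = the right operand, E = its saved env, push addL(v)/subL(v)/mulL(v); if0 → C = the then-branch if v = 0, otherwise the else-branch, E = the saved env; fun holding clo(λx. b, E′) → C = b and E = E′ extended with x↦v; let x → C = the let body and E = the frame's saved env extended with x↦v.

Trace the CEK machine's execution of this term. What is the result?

Answer: 0

Machine steps:
t=0: ⟨C=(((λx. ((λp. p) x)) -1) * (-3 + 3)); E=∅; K=∅⟩
t=1: ⟨C=((λx. ((λp. p) x)) -1); E=∅; K=[mulR]⟩
t=2: ⟨C=(λx. ((λp. p) x)); E=∅; K=[arg :: mulR]⟩
t=3: ⟨C=-1; E=∅; K=[fun :: mulR]⟩
t=4: ⟨C=((λp. p) x); E={x↦-1}; K=[mulR]⟩
t=5: ⟨C=(λp. p); E={x↦-1}; K=[arg :: mulR]⟩
t=6: ⟨C=x; E={x↦-1}; K=[fun :: mulR]⟩
t=7: ⟨C=p; E={p↦-1, x↦-1}; K=[mulR]⟩
t=8: ⟨C=(-3 + 3); E=∅; K=[mulL(-1)]⟩
t=9: ⟨C=-3; E=∅; K=[addR :: mulL(-1)]⟩
t=10: ⟨C=3; E=∅; K=[addL(-3) :: mulL(-1)]⟩
→ final value 0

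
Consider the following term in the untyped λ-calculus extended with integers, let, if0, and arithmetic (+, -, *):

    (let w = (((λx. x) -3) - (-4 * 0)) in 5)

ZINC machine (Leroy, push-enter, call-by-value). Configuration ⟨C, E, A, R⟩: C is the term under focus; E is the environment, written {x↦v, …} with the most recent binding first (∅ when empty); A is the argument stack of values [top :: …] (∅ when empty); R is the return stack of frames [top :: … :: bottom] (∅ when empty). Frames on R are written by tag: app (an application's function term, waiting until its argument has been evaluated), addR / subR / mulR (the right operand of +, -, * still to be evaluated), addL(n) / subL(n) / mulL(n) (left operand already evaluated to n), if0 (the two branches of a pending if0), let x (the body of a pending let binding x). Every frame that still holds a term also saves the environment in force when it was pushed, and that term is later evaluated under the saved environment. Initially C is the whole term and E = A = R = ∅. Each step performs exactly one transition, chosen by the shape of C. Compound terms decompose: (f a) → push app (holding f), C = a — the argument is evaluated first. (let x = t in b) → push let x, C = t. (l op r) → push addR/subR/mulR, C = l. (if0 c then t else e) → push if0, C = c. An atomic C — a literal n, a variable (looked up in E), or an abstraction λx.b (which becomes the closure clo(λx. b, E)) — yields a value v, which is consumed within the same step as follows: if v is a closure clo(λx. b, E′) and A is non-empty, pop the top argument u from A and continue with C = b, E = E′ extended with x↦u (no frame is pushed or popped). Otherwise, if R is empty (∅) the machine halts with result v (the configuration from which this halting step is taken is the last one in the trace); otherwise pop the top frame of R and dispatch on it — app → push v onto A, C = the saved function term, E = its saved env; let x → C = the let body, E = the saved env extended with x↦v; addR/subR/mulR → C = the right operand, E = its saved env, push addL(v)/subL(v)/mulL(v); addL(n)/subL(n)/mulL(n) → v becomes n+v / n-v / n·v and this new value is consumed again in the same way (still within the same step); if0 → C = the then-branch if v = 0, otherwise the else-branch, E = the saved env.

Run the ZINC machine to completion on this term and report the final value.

[0] ⟨C=(let w = (((λx. x) -3) - (-4 * 0)) in 5); E=∅; A=∅; R=∅⟩
[1] ⟨C=(((λx. x) -3) - (-4 * 0)); E=∅; A=∅; R=[let w]⟩
[2] ⟨C=((λx. x) -3); E=∅; A=∅; R=[subR :: let w]⟩
[3] ⟨C=-3; E=∅; A=∅; R=[app :: subR :: let w]⟩
[4] ⟨C=(λx. x); E=∅; A=[-3]; R=[subR :: let w]⟩
[5] ⟨C=x; E={x↦-3}; A=∅; R=[subR :: let w]⟩
[6] ⟨C=(-4 * 0); E=∅; A=∅; R=[subL(-3) :: let w]⟩
[7] ⟨C=-4; E=∅; A=∅; R=[mulR :: subL(-3) :: let w]⟩
[8] ⟨C=0; E=∅; A=∅; R=[mulL(-4) :: subL(-3) :: let w]⟩
[9] ⟨C=5; E={w↦-3}; A=∅; R=∅⟩
→ final value 5

Answer: 5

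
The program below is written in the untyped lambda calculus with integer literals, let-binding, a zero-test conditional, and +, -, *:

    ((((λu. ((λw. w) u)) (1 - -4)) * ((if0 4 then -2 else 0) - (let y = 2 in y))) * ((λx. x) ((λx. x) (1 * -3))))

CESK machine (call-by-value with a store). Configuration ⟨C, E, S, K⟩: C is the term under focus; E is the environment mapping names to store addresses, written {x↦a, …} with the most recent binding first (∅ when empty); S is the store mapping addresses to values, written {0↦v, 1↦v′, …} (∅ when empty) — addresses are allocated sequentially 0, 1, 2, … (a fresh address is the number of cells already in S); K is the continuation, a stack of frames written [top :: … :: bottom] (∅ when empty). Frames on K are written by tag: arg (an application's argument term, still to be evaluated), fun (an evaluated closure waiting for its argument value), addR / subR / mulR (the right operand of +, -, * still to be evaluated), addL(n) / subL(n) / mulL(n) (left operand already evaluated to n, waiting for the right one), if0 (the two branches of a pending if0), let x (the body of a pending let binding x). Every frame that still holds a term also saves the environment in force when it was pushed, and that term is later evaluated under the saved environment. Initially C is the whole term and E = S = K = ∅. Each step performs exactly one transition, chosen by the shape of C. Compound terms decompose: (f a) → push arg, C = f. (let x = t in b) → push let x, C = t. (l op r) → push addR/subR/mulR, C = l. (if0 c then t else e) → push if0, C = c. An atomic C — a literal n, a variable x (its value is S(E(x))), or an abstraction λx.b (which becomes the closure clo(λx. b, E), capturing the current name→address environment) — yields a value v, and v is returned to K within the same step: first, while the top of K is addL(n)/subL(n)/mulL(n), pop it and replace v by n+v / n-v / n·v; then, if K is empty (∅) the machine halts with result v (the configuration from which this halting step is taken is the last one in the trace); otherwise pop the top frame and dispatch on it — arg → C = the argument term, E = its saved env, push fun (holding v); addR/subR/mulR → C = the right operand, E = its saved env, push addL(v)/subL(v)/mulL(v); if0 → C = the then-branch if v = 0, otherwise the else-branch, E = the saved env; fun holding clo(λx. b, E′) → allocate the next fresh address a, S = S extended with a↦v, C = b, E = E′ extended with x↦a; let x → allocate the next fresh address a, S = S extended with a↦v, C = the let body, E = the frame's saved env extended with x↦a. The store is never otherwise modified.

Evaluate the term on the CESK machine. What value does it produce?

t=0: ⟨C=((((λu. ((λw. w) u)) (1 - -4)) * ((if0 4 then -2 else 0) - (let y = 2 in y))) * ((λx. x) ((λx. x) (1 * -3)))); E=∅; S=∅; K=∅⟩
t=1: ⟨C=(((λu. ((λw. w) u)) (1 - -4)) * ((if0 4 then -2 else 0) - (let y = 2 in y))); E=∅; S=∅; K=[mulR]⟩
t=2: ⟨C=((λu. ((λw. w) u)) (1 - -4)); E=∅; S=∅; K=[mulR :: mulR]⟩
t=3: ⟨C=(λu. ((λw. w) u)); E=∅; S=∅; K=[arg :: mulR :: mulR]⟩
t=4: ⟨C=(1 - -4); E=∅; S=∅; K=[fun :: mulR :: mulR]⟩
t=5: ⟨C=1; E=∅; S=∅; K=[subR :: fun :: mulR :: mulR]⟩
t=6: ⟨C=-4; E=∅; S=∅; K=[subL(1) :: fun :: mulR :: mulR]⟩
t=7: ⟨C=((λw. w) u); E={u↦0}; S={0↦5}; K=[mulR :: mulR]⟩
t=8: ⟨C=(λw. w); E={u↦0}; S={0↦5}; K=[arg :: mulR :: mulR]⟩
t=9: ⟨C=u; E={u↦0}; S={0↦5}; K=[fun :: mulR :: mulR]⟩
t=10: ⟨C=w; E={w↦1, u↦0}; S={0↦5, 1↦5}; K=[mulR :: mulR]⟩
t=11: ⟨C=((if0 4 then -2 else 0) - (let y = 2 in y)); E=∅; S={0↦5, 1↦5}; K=[mulL(5) :: mulR]⟩
t=12: ⟨C=(if0 4 then -2 else 0); E=∅; S={0↦5, 1↦5}; K=[subR :: mulL(5) :: mulR]⟩
t=13: ⟨C=4; E=∅; S={0↦5, 1↦5}; K=[if0 :: subR :: mulL(5) :: mulR]⟩
t=14: ⟨C=0; E=∅; S={0↦5, 1↦5}; K=[subR :: mulL(5) :: mulR]⟩
t=15: ⟨C=(let y = 2 in y); E=∅; S={0↦5, 1↦5}; K=[subL(0) :: mulL(5) :: mulR]⟩
t=16: ⟨C=2; E=∅; S={0↦5, 1↦5}; K=[let y :: subL(0) :: mulL(5) :: mulR]⟩
t=17: ⟨C=y; E={y↦2}; S={0↦5, 1↦5, 2↦2}; K=[subL(0) :: mulL(5) :: mulR]⟩
t=18: ⟨C=((λx. x) ((λx. x) (1 * -3))); E=∅; S={0↦5, 1↦5, 2↦2}; K=[mulL(-10)]⟩
t=19: ⟨C=(λx. x); E=∅; S={0↦5, 1↦5, 2↦2}; K=[arg :: mulL(-10)]⟩
t=20: ⟨C=((λx. x) (1 * -3)); E=∅; S={0↦5, 1↦5, 2↦2}; K=[fun :: mulL(-10)]⟩
t=21: ⟨C=(λx. x); E=∅; S={0↦5, 1↦5, 2↦2}; K=[arg :: fun :: mulL(-10)]⟩
t=22: ⟨C=(1 * -3); E=∅; S={0↦5, 1↦5, 2↦2}; K=[fun :: fun :: mulL(-10)]⟩
t=23: ⟨C=1; E=∅; S={0↦5, 1↦5, 2↦2}; K=[mulR :: fun :: fun :: mulL(-10)]⟩
t=24: ⟨C=-3; E=∅; S={0↦5, 1↦5, 2↦2}; K=[mulL(1) :: fun :: fun :: mulL(-10)]⟩
t=25: ⟨C=x; E={x↦3}; S={0↦5, 1↦5, 2↦2, 3↦-3}; K=[fun :: mulL(-10)]⟩
t=26: ⟨C=x; E={x↦4}; S={0↦5, 1↦5, 2↦2, 3↦-3, 4↦-3}; K=[mulL(-10)]⟩
→ final value 30

Answer: 30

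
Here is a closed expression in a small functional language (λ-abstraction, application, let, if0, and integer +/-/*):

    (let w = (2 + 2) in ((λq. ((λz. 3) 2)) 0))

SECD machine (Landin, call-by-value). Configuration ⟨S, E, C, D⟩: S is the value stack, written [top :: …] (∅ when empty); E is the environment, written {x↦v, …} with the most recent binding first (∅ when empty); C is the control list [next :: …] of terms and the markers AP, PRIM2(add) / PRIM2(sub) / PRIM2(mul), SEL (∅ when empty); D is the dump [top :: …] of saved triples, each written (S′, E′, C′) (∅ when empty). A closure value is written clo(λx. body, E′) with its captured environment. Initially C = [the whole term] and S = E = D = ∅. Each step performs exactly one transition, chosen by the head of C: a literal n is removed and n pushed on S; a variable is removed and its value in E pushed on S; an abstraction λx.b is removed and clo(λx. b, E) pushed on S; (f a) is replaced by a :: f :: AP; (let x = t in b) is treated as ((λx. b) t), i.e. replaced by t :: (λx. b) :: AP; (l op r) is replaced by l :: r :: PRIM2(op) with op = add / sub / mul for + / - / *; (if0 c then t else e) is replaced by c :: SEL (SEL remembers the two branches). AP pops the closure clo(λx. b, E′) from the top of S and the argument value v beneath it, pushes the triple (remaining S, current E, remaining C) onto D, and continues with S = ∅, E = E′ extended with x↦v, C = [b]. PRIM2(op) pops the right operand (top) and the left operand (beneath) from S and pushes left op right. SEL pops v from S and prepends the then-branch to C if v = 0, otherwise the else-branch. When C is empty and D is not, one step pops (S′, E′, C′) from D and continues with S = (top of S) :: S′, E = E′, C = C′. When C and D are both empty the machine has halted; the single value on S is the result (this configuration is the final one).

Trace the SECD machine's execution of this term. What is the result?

[0] <S=∅, E=∅, C=[(let w = (2 + 2) in ((λq. ((λz. 3) 2)) 0))], D=∅>
[1] <S=∅, E=∅, C=[(2 + 2) :: (λw. ((λq. ((λz. 3) 2)) 0)) :: AP], D=∅>
[2] <S=∅, E=∅, C=[2 :: 2 :: PRIM2(add) :: (λw. ((λq. ((λz. 3) 2)) 0)) :: AP], D=∅>
[3] <S=[2], E=∅, C=[2 :: PRIM2(add) :: (λw. ((λq. ((λz. 3) 2)) 0)) :: AP], D=∅>
[4] <S=[2 :: 2], E=∅, C=[PRIM2(add) :: (λw. ((λq. ((λz. 3) 2)) 0)) :: AP], D=∅>
[5] <S=[4], E=∅, C=[(λw. ((λq. ((λz. 3) 2)) 0)) :: AP], D=∅>
[6] <S=[clo(λw. ((λq. ((λz. 3) 2)) 0), ∅) :: 4], E=∅, C=[AP], D=∅>
[7] <S=∅, E={w↦4}, C=[((λq. ((λz. 3) 2)) 0)], D=[(∅, ∅, ∅)]>
[8] <S=∅, E={w↦4}, C=[0 :: (λq. ((λz. 3) 2)) :: AP], D=[(∅, ∅, ∅)]>
[9] <S=[0], E={w↦4}, C=[(λq. ((λz. 3) 2)) :: AP], D=[(∅, ∅, ∅)]>
[10] <S=[clo(λq. ((λz. 3) 2), {w↦4}) :: 0], E={w↦4}, C=[AP], D=[(∅, ∅, ∅)]>
[11] <S=∅, E={q↦0, w↦4}, C=[((λz. 3) 2)], D=[(∅, {w↦4}, ∅) :: (∅, ∅, ∅)]>
[12] <S=∅, E={q↦0, w↦4}, C=[2 :: (λz. 3) :: AP], D=[(∅, {w↦4}, ∅) :: (∅, ∅, ∅)]>
[13] <S=[2], E={q↦0, w↦4}, C=[(λz. 3) :: AP], D=[(∅, {w↦4}, ∅) :: (∅, ∅, ∅)]>
[14] <S=[clo(λz. 3, {q↦0, w↦4}) :: 2], E={q↦0, w↦4}, C=[AP], D=[(∅, {w↦4}, ∅) :: (∅, ∅, ∅)]>
[15] <S=∅, E={z↦2, q↦0, w↦4}, C=[3], D=[(∅, {q↦0, w↦4}, ∅) :: (∅, {w↦4}, ∅) :: (∅, ∅, ∅)]>
[16] <S=[3], E={z↦2, q↦0, w↦4}, C=∅, D=[(∅, {q↦0, w↦4}, ∅) :: (∅, {w↦4}, ∅) :: (∅, ∅, ∅)]>
[17] <S=[3], E={q↦0, w↦4}, C=∅, D=[(∅, {w↦4}, ∅) :: (∅, ∅, ∅)]>
[18] <S=[3], E={w↦4}, C=∅, D=[(∅, ∅, ∅)]>
[19] <S=[3], E=∅, C=∅, D=∅>
→ final value 3

Answer: 3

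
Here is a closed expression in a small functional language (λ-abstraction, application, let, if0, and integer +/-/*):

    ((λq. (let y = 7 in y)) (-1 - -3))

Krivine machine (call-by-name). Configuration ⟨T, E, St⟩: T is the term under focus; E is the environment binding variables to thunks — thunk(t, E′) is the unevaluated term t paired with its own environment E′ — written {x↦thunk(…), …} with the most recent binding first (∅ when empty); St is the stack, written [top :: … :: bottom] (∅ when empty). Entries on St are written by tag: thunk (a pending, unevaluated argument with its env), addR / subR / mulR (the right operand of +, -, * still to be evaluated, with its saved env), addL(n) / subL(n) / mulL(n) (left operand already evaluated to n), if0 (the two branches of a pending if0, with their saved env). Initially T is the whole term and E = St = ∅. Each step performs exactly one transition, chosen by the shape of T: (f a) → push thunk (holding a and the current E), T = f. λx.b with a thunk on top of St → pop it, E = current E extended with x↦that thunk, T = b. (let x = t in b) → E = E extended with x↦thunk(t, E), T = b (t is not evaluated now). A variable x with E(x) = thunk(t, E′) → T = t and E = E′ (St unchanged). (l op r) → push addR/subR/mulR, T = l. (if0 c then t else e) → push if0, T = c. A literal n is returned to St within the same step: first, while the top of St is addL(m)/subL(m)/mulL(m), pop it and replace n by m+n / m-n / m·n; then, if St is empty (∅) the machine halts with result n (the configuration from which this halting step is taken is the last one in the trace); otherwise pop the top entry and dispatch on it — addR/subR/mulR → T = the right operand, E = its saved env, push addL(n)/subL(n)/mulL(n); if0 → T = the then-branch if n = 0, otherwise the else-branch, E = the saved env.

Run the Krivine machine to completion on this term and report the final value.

0. ⟨T=((λq. (let y = 7 in y)) (-1 - -3)); E=∅; St=∅⟩
1. ⟨T=(λq. (let y = 7 in y)); E=∅; St=[thunk]⟩
2. ⟨T=(let y = 7 in y); E={q↦thunk((-1 - -3), ∅)}; St=∅⟩
3. ⟨T=y; E={y↦thunk(7, {q↦thunk((-1 - -3), ∅)}), q↦thunk((-1 - -3), ∅)}; St=∅⟩
4. ⟨T=7; E={q↦thunk((-1 - -3), ∅)}; St=∅⟩
→ final value 7

Answer: 7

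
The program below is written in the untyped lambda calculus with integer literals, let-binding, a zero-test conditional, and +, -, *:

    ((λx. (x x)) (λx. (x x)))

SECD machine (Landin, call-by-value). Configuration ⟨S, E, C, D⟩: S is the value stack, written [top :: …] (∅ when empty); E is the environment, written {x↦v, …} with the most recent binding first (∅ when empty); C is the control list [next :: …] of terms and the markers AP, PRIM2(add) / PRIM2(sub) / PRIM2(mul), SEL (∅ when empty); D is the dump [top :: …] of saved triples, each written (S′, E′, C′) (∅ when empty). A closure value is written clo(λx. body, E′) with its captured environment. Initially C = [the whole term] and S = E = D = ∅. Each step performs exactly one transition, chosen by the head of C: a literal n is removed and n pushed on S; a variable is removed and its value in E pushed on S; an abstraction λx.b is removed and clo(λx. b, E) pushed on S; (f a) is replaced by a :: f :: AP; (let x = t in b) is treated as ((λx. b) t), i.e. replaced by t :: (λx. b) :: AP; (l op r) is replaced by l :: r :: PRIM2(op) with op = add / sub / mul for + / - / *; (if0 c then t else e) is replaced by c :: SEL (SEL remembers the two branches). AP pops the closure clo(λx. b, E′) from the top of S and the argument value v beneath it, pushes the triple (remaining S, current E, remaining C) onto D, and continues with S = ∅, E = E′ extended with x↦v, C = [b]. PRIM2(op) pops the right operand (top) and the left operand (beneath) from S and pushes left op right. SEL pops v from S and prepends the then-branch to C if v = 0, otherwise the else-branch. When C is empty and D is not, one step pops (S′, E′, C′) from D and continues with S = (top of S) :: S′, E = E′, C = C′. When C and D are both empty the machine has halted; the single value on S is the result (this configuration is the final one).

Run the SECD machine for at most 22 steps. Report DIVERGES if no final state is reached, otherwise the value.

t=0: <S=∅, E=∅, C=[((λx. (x x)) (λx. (x x)))], D=∅>
t=1: <S=∅, E=∅, C=[(λx. (x x)) :: (λx. (x x)) :: AP], D=∅>
t=2: <S=[clo(λx. (x x), ∅)], E=∅, C=[(λx. (x x)) :: AP], D=∅>
t=3: <S=[clo(λx. (x x), ∅) :: clo(λx. (x x), ∅)], E=∅, C=[AP], D=∅>
t=4: <S=∅, E={x↦clo(λx. (x x), ∅)}, C=[(x x)], D=[(∅, ∅, ∅)]>
t=5: <S=∅, E={x↦clo(λx. (x x), ∅)}, C=[x :: x :: AP], D=[(∅, ∅, ∅)]>
t=6: <S=[clo(λx. (x x), ∅)], E={x↦clo(λx. (x x), ∅)}, C=[x :: AP], D=[(∅, ∅, ∅)]>
t=7: <S=[clo(λx. (x x), ∅) :: clo(λx. (x x), ∅)], E={x↦clo(λx. (x x), ∅)}, C=[AP], D=[(∅, ∅, ∅)]>
t=8: <S=∅, E={x↦clo(λx. (x x), ∅)}, C=[(x x)], D=[(∅, {x↦clo(λx. (x x), ∅)}, ∅) :: (∅, ∅, ∅)]>
t=9: <S=∅, E={x↦clo(λx. (x x), ∅)}, C=[x :: x :: AP], D=[(∅, {x↦clo(λx. (x x), ∅)}, ∅) :: (∅, ∅, ∅)]>
t=10: <S=[clo(λx. (x x), ∅)], E={x↦clo(λx. (x x), ∅)}, C=[x :: AP], D=[(∅, {x↦clo(λx. (x x), ∅)}, ∅) :: (∅, ∅, ∅)]>
t=11: <S=[clo(λx. (x x), ∅) :: clo(λx. (x x), ∅)], E={x↦clo(λx. (x x), ∅)}, C=[AP], D=[(∅, {x↦clo(λx. (x x), ∅)}, ∅) :: (∅, ∅, ∅)]>
t=12: <S=∅, E={x↦clo(λx. (x x), ∅)}, C=[(x x)], D=[(∅, {x↦clo(λx. (x x), ∅)}, ∅) :: (∅, {x↦clo(λx. (x x), ∅)}, ∅) :: (∅, ∅, ∅)]>
t=13: <S=∅, E={x↦clo(λx. (x x), ∅)}, C=[x :: x :: AP], D=[(∅, {x↦clo(λx. (x x), ∅)}, ∅) :: (∅, {x↦clo(λx. (x x), ∅)}, ∅) :: (∅, ∅, ∅)]>
t=14: <S=[clo(λx. (x x), ∅)], E={x↦clo(λx. (x x), ∅)}, C=[x :: AP], D=[(∅, {x↦clo(λx. (x x), ∅)}, ∅) :: (∅, {x↦clo(λx. (x x), ∅)}, ∅) :: (∅, ∅, ∅)]>
t=15: <S=[clo(λx. (x x), ∅) :: clo(λx. (x x), ∅)], E={x↦clo(λx. (x x), ∅)}, C=[AP], D=[(∅, {x↦clo(λx. (x x), ∅)}, ∅) :: (∅, {x↦clo(λx. (x x), ∅)}, ∅) :: (∅, ∅, ∅)]>
t=16: <S=∅, E={x↦clo(λx. (x x), ∅)}, C=[(x x)], D=[(∅, {x↦clo(λx. (x x), ∅)}, ∅) :: (∅, {x↦clo(λx. (x x), ∅)}, ∅) :: (∅, {x↦clo(λx. (x x), ∅)}, ∅) :: (∅, ∅, ∅)]>
t=17: <S=∅, E={x↦clo(λx. (x x), ∅)}, C=[x :: x :: AP], D=[(∅, {x↦clo(λx. (x x), ∅)}, ∅) :: (∅, {x↦clo(λx. (x x), ∅)}, ∅) :: (∅, {x↦clo(λx. (x x), ∅)}, ∅) :: (∅, ∅, ∅)]>
t=18: <S=[clo(λx. (x x), ∅)], E={x↦clo(λx. (x x), ∅)}, C=[x :: AP], D=[(∅, {x↦clo(λx. (x x), ∅)}, ∅) :: (∅, {x↦clo(λx. (x x), ∅)}, ∅) :: (∅, {x↦clo(λx. (x x), ∅)}, ∅) :: (∅, ∅, ∅)]>
t=19: <S=[clo(λx. (x x), ∅) :: clo(λx. (x x), ∅)], E={x↦clo(λx. (x x), ∅)}, C=[AP], D=[(∅, {x↦clo(λx. (x x), ∅)}, ∅) :: (∅, {x↦clo(λx. (x x), ∅)}, ∅) :: (∅, {x↦clo(λx. (x x), ∅)}, ∅) :: (∅, ∅, ∅)]>
t=20: <S=∅, E={x↦clo(λx. (x x), ∅)}, C=[(x x)], D=[(∅, {x↦clo(λx. (x x), ∅)}, ∅) :: (∅, {x↦clo(λx. (x x), ∅)}, ∅) :: (∅, {x↦clo(λx. (x x), ∅)}, ∅) :: (∅, {x↦clo(λx. (x x), ∅)}, ∅) :: (∅, ∅, ∅)]>
t=21: <S=∅, E={x↦clo(λx. (x x), ∅)}, C=[x :: x :: AP], D=[(∅, {x↦clo(λx. (x x), ∅)}, ∅) :: (∅, {x↦clo(λx. (x x), ∅)}, ∅) :: (∅, {x↦clo(λx. (x x), ∅)}, ∅) :: (∅, {x↦clo(λx. (x x), ∅)}, ∅) :: (∅, ∅, ∅)]>
t=22: <S=[clo(λx. (x x), ∅)], E={x↦clo(λx. (x x), ∅)}, C=[x :: AP], D=[(∅, {x↦clo(λx. (x x), ∅)}, ∅) :: (∅, {x↦clo(λx. (x x), ∅)}, ∅) :: (∅, {x↦clo(λx. (x x), ∅)}, ∅) :: (∅, {x↦clo(λx. (x x), ∅)}, ∅) :: (∅, ∅, ∅)]>
→ 22 transitions taken and the configuration is still not final: no result within 22 steps

Answer: DIVERGES (no final state within 22 steps)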